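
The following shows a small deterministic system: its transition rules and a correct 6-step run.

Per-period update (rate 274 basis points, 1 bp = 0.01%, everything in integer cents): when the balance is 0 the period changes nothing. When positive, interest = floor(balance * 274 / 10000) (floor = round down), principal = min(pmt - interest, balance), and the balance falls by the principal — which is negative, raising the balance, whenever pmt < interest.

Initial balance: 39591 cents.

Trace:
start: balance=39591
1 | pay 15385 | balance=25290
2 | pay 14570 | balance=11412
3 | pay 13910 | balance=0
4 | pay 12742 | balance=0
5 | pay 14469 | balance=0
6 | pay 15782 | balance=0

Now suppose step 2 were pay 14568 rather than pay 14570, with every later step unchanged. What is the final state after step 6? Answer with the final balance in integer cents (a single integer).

(re-executing from step 2 with the substitution; state before step 2: balance=25290)
2 | pay 14568 | balance=11414
3 | pay 13910 | balance=0
4 | pay 12742 | balance=0
5 | pay 14469 | balance=0
6 | pay 15782 | balance=0

0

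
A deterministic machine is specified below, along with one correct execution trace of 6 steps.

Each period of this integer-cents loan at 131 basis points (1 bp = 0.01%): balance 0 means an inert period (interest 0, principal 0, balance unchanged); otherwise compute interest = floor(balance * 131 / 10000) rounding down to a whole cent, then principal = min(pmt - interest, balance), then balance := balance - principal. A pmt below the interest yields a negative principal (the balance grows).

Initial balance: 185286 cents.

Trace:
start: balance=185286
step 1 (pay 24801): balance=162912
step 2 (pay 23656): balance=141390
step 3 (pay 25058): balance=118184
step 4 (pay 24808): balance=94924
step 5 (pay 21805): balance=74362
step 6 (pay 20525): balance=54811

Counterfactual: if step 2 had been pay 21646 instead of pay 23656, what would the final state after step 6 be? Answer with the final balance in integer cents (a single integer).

56927

(re-executing from step 2 with the substitution; state before step 2: balance=162912)
step 2 (pay 21646): balance=143400
step 3 (pay 25058): balance=120220
step 4 (pay 24808): balance=96986
step 5 (pay 21805): balance=76451
step 6 (pay 20525): balance=56927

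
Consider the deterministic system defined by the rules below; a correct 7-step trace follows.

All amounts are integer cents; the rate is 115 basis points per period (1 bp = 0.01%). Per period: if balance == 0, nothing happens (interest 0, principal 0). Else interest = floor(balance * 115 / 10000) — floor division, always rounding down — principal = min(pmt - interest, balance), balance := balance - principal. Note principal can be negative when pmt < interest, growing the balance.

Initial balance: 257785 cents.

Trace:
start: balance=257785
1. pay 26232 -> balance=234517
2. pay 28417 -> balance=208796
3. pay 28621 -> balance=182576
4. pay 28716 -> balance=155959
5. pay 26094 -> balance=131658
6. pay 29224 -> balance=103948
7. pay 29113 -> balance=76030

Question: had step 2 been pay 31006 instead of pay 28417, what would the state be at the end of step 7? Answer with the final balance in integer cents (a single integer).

(re-executing from step 2 with the substitution; state before step 2: balance=234517)
2. pay 31006 -> balance=206207
3. pay 28621 -> balance=179957
4. pay 28716 -> balance=153310
5. pay 26094 -> balance=128979
6. pay 29224 -> balance=101238
7. pay 29113 -> balance=73289

73289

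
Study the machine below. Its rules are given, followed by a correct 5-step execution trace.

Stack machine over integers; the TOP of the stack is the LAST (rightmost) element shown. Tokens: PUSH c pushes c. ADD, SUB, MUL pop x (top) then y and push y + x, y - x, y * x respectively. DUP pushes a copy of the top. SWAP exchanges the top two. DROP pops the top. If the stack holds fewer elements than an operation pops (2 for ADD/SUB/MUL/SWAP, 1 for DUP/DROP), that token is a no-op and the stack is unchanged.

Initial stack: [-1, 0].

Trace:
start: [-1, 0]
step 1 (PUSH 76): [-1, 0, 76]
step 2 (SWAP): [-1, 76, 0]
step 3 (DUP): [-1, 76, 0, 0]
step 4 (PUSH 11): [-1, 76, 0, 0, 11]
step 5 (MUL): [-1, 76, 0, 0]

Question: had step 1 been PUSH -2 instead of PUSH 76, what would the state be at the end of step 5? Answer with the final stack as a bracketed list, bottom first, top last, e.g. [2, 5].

(re-executing from step 1 with the substitution; state before step 1: [-1, 0])
step 1 (PUSH -2): [-1, 0, -2]
step 2 (SWAP): [-1, -2, 0]
step 3 (DUP): [-1, -2, 0, 0]
step 4 (PUSH 11): [-1, -2, 0, 0, 11]
step 5 (MUL): [-1, -2, 0, 0]

[-1, -2, 0, 0]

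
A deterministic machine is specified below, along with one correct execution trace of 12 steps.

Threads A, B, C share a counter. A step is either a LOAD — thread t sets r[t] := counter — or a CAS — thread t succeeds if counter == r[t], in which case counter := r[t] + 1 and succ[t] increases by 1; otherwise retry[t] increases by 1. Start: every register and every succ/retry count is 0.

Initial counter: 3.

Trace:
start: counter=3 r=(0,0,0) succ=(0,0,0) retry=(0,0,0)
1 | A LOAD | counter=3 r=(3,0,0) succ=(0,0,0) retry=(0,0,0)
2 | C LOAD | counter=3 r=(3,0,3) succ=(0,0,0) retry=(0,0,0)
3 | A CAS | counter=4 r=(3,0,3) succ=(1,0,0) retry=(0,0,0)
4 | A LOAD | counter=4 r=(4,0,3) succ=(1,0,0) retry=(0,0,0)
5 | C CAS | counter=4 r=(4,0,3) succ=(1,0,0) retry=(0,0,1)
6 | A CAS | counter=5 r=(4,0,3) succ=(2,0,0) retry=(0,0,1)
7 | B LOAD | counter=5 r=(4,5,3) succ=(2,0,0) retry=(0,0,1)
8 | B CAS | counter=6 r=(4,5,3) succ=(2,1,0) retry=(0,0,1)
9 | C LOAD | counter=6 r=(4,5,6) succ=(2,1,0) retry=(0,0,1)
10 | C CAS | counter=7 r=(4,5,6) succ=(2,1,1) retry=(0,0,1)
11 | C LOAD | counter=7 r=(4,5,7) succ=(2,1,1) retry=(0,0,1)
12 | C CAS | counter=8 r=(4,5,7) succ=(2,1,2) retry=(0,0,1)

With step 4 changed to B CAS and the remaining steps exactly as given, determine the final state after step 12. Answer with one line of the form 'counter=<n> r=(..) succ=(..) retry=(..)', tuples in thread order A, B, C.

counter=7 r=(3,4,6) succ=(1,1,2) retry=(1,1,1)

(re-executing from step 4 with the substitution; state before step 4: counter=4 r=(3,0,3) succ=(1,0,0) retry=(0,0,0))
4 | B CAS | counter=4 r=(3,0,3) succ=(1,0,0) retry=(0,1,0)
5 | C CAS | counter=4 r=(3,0,3) succ=(1,0,0) retry=(0,1,1)
6 | A CAS | counter=4 r=(3,0,3) succ=(1,0,0) retry=(1,1,1)
7 | B LOAD | counter=4 r=(3,4,3) succ=(1,0,0) retry=(1,1,1)
8 | B CAS | counter=5 r=(3,4,3) succ=(1,1,0) retry=(1,1,1)
9 | C LOAD | counter=5 r=(3,4,5) succ=(1,1,0) retry=(1,1,1)
10 | C CAS | counter=6 r=(3,4,5) succ=(1,1,1) retry=(1,1,1)
11 | C LOAD | counter=6 r=(3,4,6) succ=(1,1,1) retry=(1,1,1)
12 | C CAS | counter=7 r=(3,4,6) succ=(1,1,2) retry=(1,1,1)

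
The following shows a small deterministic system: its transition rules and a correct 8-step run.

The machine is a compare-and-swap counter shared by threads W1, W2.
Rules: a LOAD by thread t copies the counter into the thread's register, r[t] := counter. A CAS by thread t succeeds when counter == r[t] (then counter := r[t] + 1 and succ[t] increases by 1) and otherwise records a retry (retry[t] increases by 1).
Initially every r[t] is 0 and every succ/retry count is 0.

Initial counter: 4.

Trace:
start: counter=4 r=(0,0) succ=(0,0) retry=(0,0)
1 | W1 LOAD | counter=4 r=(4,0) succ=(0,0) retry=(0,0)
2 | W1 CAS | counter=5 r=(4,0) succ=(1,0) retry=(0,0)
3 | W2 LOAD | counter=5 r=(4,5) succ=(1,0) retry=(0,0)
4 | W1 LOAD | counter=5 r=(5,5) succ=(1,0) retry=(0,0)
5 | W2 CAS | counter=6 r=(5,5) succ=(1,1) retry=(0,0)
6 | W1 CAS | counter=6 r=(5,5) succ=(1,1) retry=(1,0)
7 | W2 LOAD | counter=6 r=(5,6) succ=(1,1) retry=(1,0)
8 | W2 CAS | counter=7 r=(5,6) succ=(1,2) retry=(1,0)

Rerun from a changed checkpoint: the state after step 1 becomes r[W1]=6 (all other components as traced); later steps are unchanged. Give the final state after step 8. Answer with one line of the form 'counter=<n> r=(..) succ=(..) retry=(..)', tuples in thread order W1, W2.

counter=6 r=(4,5) succ=(0,2) retry=(2,0)

state after step 1 := counter=4 r=(6,0) succ=(0,0) retry=(0,0)
2 | W1 CAS | counter=4 r=(6,0) succ=(0,0) retry=(1,0)
3 | W2 LOAD | counter=4 r=(6,4) succ=(0,0) retry=(1,0)
4 | W1 LOAD | counter=4 r=(4,4) succ=(0,0) retry=(1,0)
5 | W2 CAS | counter=5 r=(4,4) succ=(0,1) retry=(1,0)
6 | W1 CAS | counter=5 r=(4,4) succ=(0,1) retry=(2,0)
7 | W2 LOAD | counter=5 r=(4,5) succ=(0,1) retry=(2,0)
8 | W2 CAS | counter=6 r=(4,5) succ=(0,2) retry=(2,0)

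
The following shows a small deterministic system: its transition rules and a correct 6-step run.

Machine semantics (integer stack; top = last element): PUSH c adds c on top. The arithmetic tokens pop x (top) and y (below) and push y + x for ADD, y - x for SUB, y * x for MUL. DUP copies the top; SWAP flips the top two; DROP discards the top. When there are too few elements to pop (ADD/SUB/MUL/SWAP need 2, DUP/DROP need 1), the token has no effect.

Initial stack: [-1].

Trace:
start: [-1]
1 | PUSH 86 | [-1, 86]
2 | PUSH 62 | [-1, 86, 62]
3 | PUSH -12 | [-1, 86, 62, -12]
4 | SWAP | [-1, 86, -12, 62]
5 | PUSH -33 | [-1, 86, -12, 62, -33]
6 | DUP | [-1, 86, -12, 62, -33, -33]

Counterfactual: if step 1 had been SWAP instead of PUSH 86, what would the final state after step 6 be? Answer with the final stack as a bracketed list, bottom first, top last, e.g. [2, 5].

(re-executing from step 1 with the substitution; state before step 1: [-1])
1 | SWAP | [-1]
2 | PUSH 62 | [-1, 62]
3 | PUSH -12 | [-1, 62, -12]
4 | SWAP | [-1, -12, 62]
5 | PUSH -33 | [-1, -12, 62, -33]
6 | DUP | [-1, -12, 62, -33, -33]

[-1, -12, 62, -33, -33]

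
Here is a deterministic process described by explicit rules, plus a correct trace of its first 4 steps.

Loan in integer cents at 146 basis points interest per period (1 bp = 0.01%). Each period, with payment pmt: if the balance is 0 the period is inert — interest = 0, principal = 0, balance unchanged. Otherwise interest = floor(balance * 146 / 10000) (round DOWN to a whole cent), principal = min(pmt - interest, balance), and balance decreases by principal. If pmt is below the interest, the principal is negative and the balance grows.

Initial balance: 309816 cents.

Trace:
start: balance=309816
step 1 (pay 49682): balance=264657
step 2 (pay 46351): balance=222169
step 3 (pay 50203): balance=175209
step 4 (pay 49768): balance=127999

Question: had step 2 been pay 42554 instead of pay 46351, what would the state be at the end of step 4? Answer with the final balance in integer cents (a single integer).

131908

(re-executing from step 2 with the substitution; state before step 2: balance=264657)
step 2 (pay 42554): balance=225966
step 3 (pay 50203): balance=179062
step 4 (pay 49768): balance=131908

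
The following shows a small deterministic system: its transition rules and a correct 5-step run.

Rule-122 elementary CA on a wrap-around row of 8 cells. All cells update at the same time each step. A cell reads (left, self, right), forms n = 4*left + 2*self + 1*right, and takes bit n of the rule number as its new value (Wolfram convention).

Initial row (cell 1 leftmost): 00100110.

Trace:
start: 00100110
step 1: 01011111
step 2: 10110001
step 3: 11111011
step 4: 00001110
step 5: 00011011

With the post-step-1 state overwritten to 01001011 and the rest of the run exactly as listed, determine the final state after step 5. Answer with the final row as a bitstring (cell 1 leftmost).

state after step 1 := 01001011
step 2: 10110111
step 3: 11111100
step 4: 10000111
step 5: 11001100

11001100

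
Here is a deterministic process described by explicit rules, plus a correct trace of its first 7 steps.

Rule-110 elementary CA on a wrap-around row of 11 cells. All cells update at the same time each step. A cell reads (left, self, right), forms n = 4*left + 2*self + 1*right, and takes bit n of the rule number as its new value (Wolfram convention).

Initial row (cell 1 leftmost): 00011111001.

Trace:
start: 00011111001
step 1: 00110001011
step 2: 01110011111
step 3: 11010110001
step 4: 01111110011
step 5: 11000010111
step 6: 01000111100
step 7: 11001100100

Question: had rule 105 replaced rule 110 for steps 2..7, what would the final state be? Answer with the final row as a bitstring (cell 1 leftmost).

(re-executing steps 2..7 under rule 105; state before step 2: 00110001011)
step 2: 00110100111
step 3: 00111000101
step 4: 00101010010
step 5: 10010100000
step 6: 00001001110
step 7: 11100001010

11100001010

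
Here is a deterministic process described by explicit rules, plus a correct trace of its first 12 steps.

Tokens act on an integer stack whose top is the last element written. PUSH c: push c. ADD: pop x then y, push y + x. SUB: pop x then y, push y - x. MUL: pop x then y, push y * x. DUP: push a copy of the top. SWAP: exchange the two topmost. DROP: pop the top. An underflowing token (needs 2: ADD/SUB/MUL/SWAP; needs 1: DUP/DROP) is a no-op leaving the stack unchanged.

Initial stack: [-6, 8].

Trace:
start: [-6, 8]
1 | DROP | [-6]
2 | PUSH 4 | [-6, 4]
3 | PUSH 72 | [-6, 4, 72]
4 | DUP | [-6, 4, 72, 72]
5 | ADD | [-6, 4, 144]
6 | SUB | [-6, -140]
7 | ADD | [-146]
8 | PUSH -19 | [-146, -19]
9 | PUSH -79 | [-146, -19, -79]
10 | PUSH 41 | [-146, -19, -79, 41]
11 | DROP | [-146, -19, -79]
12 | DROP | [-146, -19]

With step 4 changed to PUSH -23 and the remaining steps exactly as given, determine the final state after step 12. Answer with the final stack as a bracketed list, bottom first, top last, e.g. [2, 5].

[-51, -19]

(re-executing from step 4 with the substitution; state before step 4: [-6, 4, 72])
4 | PUSH -23 | [-6, 4, 72, -23]
5 | ADD | [-6, 4, 49]
6 | SUB | [-6, -45]
7 | ADD | [-51]
8 | PUSH -19 | [-51, -19]
9 | PUSH -79 | [-51, -19, -79]
10 | PUSH 41 | [-51, -19, -79, 41]
11 | DROP | [-51, -19, -79]
12 | DROP | [-51, -19]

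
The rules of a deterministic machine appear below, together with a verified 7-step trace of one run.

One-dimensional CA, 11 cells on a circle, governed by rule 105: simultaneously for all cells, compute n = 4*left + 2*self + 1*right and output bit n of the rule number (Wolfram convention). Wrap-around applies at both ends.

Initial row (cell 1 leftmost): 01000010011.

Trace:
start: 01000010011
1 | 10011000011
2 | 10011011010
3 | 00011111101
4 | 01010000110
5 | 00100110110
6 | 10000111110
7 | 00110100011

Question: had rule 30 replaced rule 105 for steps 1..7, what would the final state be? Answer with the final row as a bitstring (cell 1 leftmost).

00101000011

(re-executing steps 1..7 under rule 30; state before step 1: 01000010011)
1 | 01100111110
2 | 11011100001
3 | 00010010011
4 | 10111111110
5 | 10100000000
6 | 10110000001
7 | 00101000011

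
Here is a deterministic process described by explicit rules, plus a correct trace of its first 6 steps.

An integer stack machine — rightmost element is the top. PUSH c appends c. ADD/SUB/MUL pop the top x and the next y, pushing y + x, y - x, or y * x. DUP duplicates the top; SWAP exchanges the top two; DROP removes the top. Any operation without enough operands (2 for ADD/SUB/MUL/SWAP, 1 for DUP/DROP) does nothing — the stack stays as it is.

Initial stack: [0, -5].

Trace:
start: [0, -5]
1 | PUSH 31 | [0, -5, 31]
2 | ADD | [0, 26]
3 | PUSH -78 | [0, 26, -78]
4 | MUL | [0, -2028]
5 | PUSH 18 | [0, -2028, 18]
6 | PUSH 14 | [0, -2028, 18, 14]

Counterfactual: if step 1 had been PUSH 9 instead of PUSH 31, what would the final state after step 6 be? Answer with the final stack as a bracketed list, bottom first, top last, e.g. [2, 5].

[0, -312, 18, 14]

(re-executing from step 1 with the substitution; state before step 1: [0, -5])
1 | PUSH 9 | [0, -5, 9]
2 | ADD | [0, 4]
3 | PUSH -78 | [0, 4, -78]
4 | MUL | [0, -312]
5 | PUSH 18 | [0, -312, 18]
6 | PUSH 14 | [0, -312, 18, 14]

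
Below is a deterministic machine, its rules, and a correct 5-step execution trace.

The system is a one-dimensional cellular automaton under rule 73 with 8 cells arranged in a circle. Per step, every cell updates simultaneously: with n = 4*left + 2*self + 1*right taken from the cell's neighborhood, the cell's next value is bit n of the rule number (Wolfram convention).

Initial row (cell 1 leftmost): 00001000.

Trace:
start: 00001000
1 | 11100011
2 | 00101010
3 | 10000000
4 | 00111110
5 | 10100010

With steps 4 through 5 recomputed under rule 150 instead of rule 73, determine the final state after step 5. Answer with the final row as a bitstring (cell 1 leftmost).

10100010

(re-executing steps 4..5 under rule 150; state before step 4: 10000000)
4 | 11000001
5 | 10100010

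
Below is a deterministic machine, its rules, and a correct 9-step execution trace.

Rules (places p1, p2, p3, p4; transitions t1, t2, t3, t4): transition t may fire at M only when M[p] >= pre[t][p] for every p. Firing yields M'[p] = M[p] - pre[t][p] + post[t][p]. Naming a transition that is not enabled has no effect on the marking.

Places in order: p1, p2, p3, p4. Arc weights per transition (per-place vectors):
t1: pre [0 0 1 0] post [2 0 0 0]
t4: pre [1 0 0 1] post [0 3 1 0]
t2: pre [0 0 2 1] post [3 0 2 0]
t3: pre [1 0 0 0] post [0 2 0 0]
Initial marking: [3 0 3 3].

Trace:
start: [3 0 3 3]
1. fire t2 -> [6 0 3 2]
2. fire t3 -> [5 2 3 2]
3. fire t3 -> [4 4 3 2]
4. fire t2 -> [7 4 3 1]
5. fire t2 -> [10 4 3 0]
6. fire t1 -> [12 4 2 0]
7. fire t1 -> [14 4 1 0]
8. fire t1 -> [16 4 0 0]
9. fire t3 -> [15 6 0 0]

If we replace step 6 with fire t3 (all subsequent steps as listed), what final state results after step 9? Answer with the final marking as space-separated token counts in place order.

(re-executing from step 6 with the substitution; state before step 6: [10 4 3 0])
6. fire t3 -> [9 6 3 0]
7. fire t1 -> [11 6 2 0]
8. fire t1 -> [13 6 1 0]
9. fire t3 -> [12 8 1 0]

12 8 1 0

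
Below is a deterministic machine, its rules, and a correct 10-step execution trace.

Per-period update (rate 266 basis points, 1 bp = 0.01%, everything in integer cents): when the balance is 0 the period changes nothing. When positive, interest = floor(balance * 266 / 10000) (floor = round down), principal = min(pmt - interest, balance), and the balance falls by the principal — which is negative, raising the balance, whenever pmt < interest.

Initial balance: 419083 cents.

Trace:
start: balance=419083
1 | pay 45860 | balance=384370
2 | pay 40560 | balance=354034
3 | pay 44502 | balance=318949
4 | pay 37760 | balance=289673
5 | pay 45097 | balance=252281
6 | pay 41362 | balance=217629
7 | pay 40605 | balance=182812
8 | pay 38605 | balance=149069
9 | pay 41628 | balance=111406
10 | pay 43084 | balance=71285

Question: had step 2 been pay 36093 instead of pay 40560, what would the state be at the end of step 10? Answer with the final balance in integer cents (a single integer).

(re-executing from step 2 with the substitution; state before step 2: balance=384370)
2 | pay 36093 | balance=358501
3 | pay 44502 | balance=323535
4 | pay 37760 | balance=294381
5 | pay 45097 | balance=257114
6 | pay 41362 | balance=222591
7 | pay 40605 | balance=187906
8 | pay 38605 | balance=154299
9 | pay 41628 | balance=116775
10 | pay 43084 | balance=76797

76797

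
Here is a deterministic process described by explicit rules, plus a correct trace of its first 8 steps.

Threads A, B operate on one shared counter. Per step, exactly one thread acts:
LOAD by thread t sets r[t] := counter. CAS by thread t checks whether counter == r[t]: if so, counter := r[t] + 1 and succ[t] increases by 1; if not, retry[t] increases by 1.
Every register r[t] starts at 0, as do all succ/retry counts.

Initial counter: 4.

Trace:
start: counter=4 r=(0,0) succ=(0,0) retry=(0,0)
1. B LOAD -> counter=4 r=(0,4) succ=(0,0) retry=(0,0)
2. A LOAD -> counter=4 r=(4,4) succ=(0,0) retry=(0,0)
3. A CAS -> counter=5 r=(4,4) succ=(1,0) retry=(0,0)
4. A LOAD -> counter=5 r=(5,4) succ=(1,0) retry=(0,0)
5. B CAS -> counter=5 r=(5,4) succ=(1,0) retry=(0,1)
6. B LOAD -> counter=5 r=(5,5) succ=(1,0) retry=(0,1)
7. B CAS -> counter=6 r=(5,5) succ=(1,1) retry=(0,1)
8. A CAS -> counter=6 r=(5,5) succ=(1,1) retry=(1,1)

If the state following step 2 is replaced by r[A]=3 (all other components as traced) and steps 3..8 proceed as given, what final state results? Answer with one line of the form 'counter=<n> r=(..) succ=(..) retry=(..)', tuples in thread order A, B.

state after step 2 := counter=4 r=(3,4) succ=(0,0) retry=(0,0)
3. A CAS -> counter=4 r=(3,4) succ=(0,0) retry=(1,0)
4. A LOAD -> counter=4 r=(4,4) succ=(0,0) retry=(1,0)
5. B CAS -> counter=5 r=(4,4) succ=(0,1) retry=(1,0)
6. B LOAD -> counter=5 r=(4,5) succ=(0,1) retry=(1,0)
7. B CAS -> counter=6 r=(4,5) succ=(0,2) retry=(1,0)
8. A CAS -> counter=6 r=(4,5) succ=(0,2) retry=(2,0)

counter=6 r=(4,5) succ=(0,2) retry=(2,0)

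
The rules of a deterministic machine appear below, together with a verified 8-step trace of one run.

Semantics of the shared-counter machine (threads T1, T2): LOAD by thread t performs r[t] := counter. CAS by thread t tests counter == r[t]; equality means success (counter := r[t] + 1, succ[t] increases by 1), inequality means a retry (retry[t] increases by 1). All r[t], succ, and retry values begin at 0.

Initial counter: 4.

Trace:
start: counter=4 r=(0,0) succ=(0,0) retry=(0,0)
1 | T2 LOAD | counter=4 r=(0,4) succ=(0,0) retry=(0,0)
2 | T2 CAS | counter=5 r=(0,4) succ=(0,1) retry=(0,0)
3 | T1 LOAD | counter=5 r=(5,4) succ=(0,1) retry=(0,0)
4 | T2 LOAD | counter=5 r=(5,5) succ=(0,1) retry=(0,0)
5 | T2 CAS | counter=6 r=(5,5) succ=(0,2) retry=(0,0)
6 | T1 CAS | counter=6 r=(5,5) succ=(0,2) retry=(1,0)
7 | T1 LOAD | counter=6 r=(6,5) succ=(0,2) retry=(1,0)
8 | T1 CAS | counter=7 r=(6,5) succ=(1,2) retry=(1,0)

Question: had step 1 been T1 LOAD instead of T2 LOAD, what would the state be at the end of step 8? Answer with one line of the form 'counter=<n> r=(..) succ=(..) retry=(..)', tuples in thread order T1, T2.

counter=6 r=(5,4) succ=(1,1) retry=(1,1)

(re-executing from step 1 with the substitution; state before step 1: counter=4 r=(0,0) succ=(0,0) retry=(0,0))
1 | T1 LOAD | counter=4 r=(4,0) succ=(0,0) retry=(0,0)
2 | T2 CAS | counter=4 r=(4,0) succ=(0,0) retry=(0,1)
3 | T1 LOAD | counter=4 r=(4,0) succ=(0,0) retry=(0,1)
4 | T2 LOAD | counter=4 r=(4,4) succ=(0,0) retry=(0,1)
5 | T2 CAS | counter=5 r=(4,4) succ=(0,1) retry=(0,1)
6 | T1 CAS | counter=5 r=(4,4) succ=(0,1) retry=(1,1)
7 | T1 LOAD | counter=5 r=(5,4) succ=(0,1) retry=(1,1)
8 | T1 CAS | counter=6 r=(5,4) succ=(1,1) retry=(1,1)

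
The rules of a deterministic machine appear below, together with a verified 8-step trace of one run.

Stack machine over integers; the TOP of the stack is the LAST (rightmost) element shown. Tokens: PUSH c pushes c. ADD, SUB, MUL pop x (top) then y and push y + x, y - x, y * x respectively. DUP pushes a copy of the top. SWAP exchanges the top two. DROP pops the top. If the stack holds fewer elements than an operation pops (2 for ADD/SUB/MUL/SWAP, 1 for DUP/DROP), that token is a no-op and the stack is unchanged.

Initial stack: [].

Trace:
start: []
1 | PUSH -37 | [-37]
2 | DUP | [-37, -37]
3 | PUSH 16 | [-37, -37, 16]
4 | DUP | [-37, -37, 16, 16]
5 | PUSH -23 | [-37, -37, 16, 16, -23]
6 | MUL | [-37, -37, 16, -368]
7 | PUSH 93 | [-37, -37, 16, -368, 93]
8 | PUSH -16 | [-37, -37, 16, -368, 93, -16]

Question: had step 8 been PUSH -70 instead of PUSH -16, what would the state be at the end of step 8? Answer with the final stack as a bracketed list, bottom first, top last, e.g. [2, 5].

[-37, -37, 16, -368, 93, -70]

(re-executing from step 8 with the substitution; state before step 8: [-37, -37, 16, -368, 93])
8 | PUSH -70 | [-37, -37, 16, -368, 93, -70]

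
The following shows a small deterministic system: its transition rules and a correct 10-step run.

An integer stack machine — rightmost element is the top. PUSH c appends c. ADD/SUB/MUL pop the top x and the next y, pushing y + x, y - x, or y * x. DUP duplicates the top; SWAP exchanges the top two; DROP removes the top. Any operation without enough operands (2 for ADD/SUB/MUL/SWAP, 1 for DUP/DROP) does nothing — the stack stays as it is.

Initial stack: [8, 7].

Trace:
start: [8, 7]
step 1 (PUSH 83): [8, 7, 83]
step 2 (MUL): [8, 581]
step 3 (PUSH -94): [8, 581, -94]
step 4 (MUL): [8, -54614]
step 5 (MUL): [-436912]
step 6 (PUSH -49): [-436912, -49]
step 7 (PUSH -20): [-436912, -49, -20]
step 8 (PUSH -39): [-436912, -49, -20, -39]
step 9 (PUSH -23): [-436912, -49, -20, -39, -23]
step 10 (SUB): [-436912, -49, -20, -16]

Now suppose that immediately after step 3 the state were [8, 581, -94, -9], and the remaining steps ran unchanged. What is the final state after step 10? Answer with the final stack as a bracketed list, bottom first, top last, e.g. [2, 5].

state after step 3 := [8, 581, -94, -9]
step 4 (MUL): [8, 581, 846]
step 5 (MUL): [8, 491526]
step 6 (PUSH -49): [8, 491526, -49]
step 7 (PUSH -20): [8, 491526, -49, -20]
step 8 (PUSH -39): [8, 491526, -49, -20, -39]
step 9 (PUSH -23): [8, 491526, -49, -20, -39, -23]
step 10 (SUB): [8, 491526, -49, -20, -16]

[8, 491526, -49, -20, -16]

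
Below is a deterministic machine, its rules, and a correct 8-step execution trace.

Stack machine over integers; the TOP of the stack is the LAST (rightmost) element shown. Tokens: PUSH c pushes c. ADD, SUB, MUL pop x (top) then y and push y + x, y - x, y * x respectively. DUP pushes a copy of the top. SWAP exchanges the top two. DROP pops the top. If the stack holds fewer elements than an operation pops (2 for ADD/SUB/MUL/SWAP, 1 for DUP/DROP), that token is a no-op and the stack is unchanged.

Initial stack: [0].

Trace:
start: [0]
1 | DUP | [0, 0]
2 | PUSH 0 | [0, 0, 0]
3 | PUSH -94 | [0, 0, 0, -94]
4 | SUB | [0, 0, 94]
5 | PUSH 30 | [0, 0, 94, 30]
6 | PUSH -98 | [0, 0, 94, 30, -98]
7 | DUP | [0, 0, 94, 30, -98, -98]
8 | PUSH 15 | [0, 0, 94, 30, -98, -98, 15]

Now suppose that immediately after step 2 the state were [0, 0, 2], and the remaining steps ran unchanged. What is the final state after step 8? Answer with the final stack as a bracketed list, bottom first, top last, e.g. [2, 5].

[0, 0, 96, 30, -98, -98, 15]

state after step 2 := [0, 0, 2]
3 | PUSH -94 | [0, 0, 2, -94]
4 | SUB | [0, 0, 96]
5 | PUSH 30 | [0, 0, 96, 30]
6 | PUSH -98 | [0, 0, 96, 30, -98]
7 | DUP | [0, 0, 96, 30, -98, -98]
8 | PUSH 15 | [0, 0, 96, 30, -98, -98, 15]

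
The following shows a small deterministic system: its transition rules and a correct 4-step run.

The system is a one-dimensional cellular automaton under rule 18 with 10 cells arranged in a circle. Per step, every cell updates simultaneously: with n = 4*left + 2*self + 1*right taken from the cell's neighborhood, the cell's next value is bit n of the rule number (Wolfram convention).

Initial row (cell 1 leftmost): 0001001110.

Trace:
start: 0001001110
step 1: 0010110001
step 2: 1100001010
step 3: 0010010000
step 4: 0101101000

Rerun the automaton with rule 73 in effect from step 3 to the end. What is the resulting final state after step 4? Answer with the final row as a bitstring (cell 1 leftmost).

1101101110

(re-executing steps 3..4 under rule 73; state before step 3: 1100001010)
step 3: 1101100000
step 4: 1101101110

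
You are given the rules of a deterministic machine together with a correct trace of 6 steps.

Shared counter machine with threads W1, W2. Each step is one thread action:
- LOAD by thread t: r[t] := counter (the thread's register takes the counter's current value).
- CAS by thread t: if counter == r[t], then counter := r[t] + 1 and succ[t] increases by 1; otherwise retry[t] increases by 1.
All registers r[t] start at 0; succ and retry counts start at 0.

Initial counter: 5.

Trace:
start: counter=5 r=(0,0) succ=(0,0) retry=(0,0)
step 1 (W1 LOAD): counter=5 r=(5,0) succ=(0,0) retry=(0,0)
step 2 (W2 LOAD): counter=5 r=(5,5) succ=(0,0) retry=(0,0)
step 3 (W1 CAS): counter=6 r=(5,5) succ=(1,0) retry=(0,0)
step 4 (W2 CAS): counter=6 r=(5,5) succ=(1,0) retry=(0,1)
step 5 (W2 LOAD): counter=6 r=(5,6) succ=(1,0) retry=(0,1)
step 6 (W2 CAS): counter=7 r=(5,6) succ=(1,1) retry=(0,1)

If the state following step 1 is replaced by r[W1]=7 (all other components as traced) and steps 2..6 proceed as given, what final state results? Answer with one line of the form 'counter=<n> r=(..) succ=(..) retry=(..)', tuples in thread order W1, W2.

state after step 1 := counter=5 r=(7,0) succ=(0,0) retry=(0,0)
step 2 (W2 LOAD): counter=5 r=(7,5) succ=(0,0) retry=(0,0)
step 3 (W1 CAS): counter=5 r=(7,5) succ=(0,0) retry=(1,0)
step 4 (W2 CAS): counter=6 r=(7,5) succ=(0,1) retry=(1,0)
step 5 (W2 LOAD): counter=6 r=(7,6) succ=(0,1) retry=(1,0)
step 6 (W2 CAS): counter=7 r=(7,6) succ=(0,2) retry=(1,0)

counter=7 r=(7,6) succ=(0,2) retry=(1,0)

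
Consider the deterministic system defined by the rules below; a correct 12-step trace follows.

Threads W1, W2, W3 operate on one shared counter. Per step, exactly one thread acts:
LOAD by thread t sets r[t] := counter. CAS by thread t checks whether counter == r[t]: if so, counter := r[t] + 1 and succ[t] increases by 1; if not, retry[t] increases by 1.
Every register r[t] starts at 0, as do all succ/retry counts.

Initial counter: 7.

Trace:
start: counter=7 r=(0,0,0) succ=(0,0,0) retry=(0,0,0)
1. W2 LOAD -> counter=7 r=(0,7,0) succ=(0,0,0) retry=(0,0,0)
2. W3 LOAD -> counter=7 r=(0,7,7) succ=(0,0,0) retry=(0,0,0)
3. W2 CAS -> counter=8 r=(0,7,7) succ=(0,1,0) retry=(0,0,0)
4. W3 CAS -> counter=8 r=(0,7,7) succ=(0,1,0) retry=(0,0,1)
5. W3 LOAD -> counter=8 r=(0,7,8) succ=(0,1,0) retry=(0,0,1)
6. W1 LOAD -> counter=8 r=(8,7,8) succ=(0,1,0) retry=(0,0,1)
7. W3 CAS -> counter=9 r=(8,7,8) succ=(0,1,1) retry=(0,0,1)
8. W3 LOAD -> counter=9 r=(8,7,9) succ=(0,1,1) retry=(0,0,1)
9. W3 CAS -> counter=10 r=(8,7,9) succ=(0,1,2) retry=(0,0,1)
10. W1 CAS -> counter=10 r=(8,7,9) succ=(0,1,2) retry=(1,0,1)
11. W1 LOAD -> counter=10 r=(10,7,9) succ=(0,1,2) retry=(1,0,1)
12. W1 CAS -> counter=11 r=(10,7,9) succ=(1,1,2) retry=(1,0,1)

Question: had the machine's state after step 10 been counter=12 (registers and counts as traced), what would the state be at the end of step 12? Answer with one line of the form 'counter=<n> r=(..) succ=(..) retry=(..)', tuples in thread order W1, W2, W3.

counter=13 r=(12,7,9) succ=(1,1,2) retry=(1,0,1)

state after step 10 := counter=12 r=(8,7,9) succ=(0,1,2) retry=(1,0,1)
11. W1 LOAD -> counter=12 r=(12,7,9) succ=(0,1,2) retry=(1,0,1)
12. W1 CAS -> counter=13 r=(12,7,9) succ=(1,1,2) retry=(1,0,1)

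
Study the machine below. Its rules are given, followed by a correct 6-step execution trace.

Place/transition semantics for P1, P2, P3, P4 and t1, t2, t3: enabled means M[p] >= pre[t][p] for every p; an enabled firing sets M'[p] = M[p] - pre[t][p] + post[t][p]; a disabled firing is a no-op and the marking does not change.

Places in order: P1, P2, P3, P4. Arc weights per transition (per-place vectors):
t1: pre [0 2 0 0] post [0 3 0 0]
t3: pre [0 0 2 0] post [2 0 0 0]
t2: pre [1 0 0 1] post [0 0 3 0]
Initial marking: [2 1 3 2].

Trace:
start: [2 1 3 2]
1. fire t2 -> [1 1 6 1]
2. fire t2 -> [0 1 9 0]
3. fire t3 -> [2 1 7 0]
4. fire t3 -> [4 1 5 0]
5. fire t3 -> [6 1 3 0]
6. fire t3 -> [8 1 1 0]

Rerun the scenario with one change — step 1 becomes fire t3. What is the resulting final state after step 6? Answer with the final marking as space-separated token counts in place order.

7 1 0 1

(re-executing from step 1 with the substitution; state before step 1: [2 1 3 2])
1. fire t3 -> [4 1 1 2]
2. fire t2 -> [3 1 4 1]
3. fire t3 -> [5 1 2 1]
4. fire t3 -> [7 1 0 1]
5. fire t3 -> [7 1 0 1]
6. fire t3 -> [7 1 0 1]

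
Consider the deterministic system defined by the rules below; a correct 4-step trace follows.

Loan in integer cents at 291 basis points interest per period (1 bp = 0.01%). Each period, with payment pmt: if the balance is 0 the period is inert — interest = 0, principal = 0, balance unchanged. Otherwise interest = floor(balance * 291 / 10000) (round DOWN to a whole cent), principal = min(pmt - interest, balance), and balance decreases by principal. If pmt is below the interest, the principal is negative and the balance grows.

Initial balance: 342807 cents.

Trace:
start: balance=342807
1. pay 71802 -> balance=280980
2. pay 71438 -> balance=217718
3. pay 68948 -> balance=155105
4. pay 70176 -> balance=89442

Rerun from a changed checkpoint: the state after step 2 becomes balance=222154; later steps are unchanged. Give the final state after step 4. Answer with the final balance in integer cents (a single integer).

state after step 2 := balance=222154
3. pay 68948 -> balance=159670
4. pay 70176 -> balance=94140

94140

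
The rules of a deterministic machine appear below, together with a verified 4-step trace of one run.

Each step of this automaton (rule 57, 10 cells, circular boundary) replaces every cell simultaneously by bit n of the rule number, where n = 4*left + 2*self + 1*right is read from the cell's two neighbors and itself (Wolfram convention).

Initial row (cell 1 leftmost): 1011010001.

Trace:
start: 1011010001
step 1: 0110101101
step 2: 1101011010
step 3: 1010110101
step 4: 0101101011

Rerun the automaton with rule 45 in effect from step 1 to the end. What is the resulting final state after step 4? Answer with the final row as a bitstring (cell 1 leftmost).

1010110011

(re-executing steps 1..4 under rule 45; state before step 1: 1011010001)
step 1: 0110110101
step 2: 1101101111
step 3: 0011011000
step 4: 1010110011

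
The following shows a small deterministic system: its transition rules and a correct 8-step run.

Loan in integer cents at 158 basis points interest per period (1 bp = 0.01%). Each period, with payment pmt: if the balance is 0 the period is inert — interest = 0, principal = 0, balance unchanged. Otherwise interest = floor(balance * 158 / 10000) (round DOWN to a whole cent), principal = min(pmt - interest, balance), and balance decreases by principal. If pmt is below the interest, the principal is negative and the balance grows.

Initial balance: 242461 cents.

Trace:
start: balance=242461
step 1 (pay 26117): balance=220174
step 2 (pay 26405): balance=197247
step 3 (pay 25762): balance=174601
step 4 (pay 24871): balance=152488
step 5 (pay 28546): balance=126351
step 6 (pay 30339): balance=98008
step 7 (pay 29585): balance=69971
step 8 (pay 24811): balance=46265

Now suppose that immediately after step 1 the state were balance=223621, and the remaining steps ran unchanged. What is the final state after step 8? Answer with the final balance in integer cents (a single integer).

50112

state after step 1 := balance=223621
step 2 (pay 26405): balance=200749
step 3 (pay 25762): balance=178158
step 4 (pay 24871): balance=156101
step 5 (pay 28546): balance=130021
step 6 (pay 30339): balance=101736
step 7 (pay 29585): balance=73758
step 8 (pay 24811): balance=50112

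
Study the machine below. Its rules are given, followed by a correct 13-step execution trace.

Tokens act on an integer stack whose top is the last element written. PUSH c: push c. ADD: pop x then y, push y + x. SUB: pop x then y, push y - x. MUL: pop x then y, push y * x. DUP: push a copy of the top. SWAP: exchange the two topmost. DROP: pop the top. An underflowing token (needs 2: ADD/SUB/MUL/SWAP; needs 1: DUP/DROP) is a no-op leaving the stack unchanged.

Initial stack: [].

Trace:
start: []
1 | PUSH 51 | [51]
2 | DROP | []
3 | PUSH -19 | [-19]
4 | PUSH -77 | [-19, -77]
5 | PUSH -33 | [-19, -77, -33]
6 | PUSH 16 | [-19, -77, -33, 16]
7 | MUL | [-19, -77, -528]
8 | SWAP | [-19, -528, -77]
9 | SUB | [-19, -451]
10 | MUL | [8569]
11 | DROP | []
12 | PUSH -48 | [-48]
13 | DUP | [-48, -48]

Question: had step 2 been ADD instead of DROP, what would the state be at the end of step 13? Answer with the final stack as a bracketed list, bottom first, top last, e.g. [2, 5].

[51, -48, -48]

(re-executing from step 2 with the substitution; state before step 2: [51])
2 | ADD | [51]
3 | PUSH -19 | [51, -19]
4 | PUSH -77 | [51, -19, -77]
5 | PUSH -33 | [51, -19, -77, -33]
6 | PUSH 16 | [51, -19, -77, -33, 16]
7 | MUL | [51, -19, -77, -528]
8 | SWAP | [51, -19, -528, -77]
9 | SUB | [51, -19, -451]
10 | MUL | [51, 8569]
11 | DROP | [51]
12 | PUSH -48 | [51, -48]
13 | DUP | [51, -48, -48]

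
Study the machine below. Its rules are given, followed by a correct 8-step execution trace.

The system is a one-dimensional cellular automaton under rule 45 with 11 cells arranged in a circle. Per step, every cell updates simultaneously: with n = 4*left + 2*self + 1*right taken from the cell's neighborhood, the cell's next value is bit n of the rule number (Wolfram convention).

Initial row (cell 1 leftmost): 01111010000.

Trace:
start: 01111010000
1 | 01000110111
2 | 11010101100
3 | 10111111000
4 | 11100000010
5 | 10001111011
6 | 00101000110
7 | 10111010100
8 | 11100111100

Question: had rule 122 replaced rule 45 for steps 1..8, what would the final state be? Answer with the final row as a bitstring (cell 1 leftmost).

(re-executing steps 1..8 under rule 122; state before step 1: 01111010000)
1 | 11001101000
2 | 11111110101
3 | 00000011011
4 | 10000111111
5 | 11001100000
6 | 11111110001
7 | 00000011011
8 | 10000111111

10000111111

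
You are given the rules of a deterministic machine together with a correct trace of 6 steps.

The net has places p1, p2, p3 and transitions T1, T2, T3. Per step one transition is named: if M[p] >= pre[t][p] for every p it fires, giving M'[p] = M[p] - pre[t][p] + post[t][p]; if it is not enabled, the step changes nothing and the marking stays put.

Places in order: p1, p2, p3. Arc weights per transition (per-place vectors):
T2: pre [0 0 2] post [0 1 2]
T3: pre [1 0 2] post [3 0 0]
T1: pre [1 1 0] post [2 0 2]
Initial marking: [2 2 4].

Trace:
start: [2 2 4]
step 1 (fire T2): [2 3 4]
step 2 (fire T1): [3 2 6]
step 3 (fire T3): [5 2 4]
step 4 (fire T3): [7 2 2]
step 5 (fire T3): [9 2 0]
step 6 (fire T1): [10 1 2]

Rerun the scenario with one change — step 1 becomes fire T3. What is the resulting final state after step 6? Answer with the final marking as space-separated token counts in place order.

(re-executing from step 1 with the substitution; state before step 1: [2 2 4])
step 1 (fire T3): [4 2 2]
step 2 (fire T1): [5 1 4]
step 3 (fire T3): [7 1 2]
step 4 (fire T3): [9 1 0]
step 5 (fire T3): [9 1 0]
step 6 (fire T1): [10 0 2]

10 0 2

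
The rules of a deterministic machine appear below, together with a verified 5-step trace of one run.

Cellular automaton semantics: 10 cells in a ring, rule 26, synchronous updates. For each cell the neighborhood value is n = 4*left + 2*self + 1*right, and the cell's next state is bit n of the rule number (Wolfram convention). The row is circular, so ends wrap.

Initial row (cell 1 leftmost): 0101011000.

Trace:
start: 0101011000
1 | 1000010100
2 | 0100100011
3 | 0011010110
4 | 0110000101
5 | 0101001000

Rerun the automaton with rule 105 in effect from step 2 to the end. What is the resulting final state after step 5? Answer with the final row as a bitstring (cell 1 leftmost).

1001111101

(re-executing steps 2..5 under rule 105; state before step 2: 1000010100)
2 | 0011001000
3 | 1011000011
4 | 1111011010
5 | 1001111101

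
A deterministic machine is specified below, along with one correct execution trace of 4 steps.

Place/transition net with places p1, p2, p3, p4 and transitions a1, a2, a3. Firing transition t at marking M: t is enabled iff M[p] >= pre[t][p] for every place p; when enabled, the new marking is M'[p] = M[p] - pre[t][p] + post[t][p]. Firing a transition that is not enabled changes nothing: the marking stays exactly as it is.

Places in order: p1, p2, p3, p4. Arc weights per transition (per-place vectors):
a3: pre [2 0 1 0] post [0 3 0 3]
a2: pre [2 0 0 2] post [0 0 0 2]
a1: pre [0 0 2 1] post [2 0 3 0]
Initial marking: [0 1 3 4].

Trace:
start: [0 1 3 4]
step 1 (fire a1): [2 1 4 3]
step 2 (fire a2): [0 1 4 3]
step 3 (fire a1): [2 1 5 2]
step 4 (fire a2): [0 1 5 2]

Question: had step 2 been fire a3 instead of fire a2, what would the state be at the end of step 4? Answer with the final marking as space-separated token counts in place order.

0 4 4 5

(re-executing from step 2 with the substitution; state before step 2: [2 1 4 3])
step 2 (fire a3): [0 4 3 6]
step 3 (fire a1): [2 4 4 5]
step 4 (fire a2): [0 4 4 5]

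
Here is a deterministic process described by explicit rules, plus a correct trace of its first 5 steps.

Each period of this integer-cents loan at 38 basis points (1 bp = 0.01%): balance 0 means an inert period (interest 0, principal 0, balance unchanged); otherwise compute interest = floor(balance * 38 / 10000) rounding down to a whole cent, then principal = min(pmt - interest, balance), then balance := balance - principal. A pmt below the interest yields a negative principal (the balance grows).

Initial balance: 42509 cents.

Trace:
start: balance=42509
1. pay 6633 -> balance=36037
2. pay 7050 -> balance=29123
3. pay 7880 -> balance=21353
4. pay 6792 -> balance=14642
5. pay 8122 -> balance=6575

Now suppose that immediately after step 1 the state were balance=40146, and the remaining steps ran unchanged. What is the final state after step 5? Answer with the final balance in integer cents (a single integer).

state after step 1 := balance=40146
2. pay 7050 -> balance=33248
3. pay 7880 -> balance=25494
4. pay 6792 -> balance=18798
5. pay 8122 -> balance=10747

10747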